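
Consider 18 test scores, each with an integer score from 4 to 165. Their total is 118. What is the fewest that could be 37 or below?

17

Let j be the number exceeding 37. Then the total is ≥ 38·j + 4·(18 − j) = 72 + 34j.
So 34j ≤ 46 and j ≤ 1; hence at least 18 − 1 = 17 are ≤ 37.
Exactly 17 works: 17 values at 4 and 1 at 38 total 106; raise one of the low values by 12 (still ≤ 37) to hit 118.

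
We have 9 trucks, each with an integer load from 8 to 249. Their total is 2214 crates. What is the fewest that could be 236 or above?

8

Suppose at most 9 − j of them reach 236; then j values are ≤ 235 and the rest ≤ 249.
The total is then ≤ 235·j + 249·(9 − j) = 2241 − 14j. For this to be ≥ 2214 we need j ≤ 1, so at least 9 − 1 = 8 must reach 236.
Exactly 8 works: 8 values at 249 and 1 at 235 total 2227; lower one of the high values by 13 (still ≥ 236) to hit 2214.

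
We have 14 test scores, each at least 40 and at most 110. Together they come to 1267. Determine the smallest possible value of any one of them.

Minimizing one value means maximizing the remaining 13.
The other 13 can take up 13 × 110 = 1430 ≥ 1267 − 40, so one score can sit at its floor of 40.
Achievable: one at 40 and the other 13 totalling 1227, which fits since 13 × 40 ≤ 1227 ≤ 13 × 110.

40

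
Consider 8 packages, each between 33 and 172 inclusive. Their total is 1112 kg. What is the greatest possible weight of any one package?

172

To make one package as large as possible, make the other 7 as small as possible.
The other 7 contribute at least 7 × 33 = 231, leaving at most 1112 − 231 = 881.
But each package is capped at 172, so the maximum is 172.
Achievable: one at 172 and the other 7 totalling 940, which fits since 7 × 33 ≤ 940 ≤ 7 × 172.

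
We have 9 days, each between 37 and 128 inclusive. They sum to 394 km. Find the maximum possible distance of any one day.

98

To make one day as large as possible, make the other 8 as small as possible.
The other 8 contribute at least 8 × 37 = 296, leaving at most 394 − 296 = 98.
Since 98 ≤ 128, this is achievable: one at 98 and 8 at 37.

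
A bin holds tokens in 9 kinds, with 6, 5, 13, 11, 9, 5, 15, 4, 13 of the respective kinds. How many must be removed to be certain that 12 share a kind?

74

In the worst case you take as many as possible of each kind without reaching 12: 6 + 5 + 11 + 11 + 9 + 5 + 11 + 4 + 11 = 73.
The next one must give 12 of some kind, so 73 + 1 = 74.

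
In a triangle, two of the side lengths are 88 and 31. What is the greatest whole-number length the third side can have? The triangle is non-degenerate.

The third side must be less than 88 + 31 = 119.
The largest integer below 119 is 118.

118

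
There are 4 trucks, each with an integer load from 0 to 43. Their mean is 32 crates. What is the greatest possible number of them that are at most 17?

The total is 4 × 32 = 128.
Suppose k of them are at most 17. Those contribute at most 17 each and the rest at most 43 each.
So the total is at most 17k + 43(4 − k) = 172 − 26k. This must still be ≥ 128, so k ≤ 1.
k = 1 is achieved by 1 value at 17 and 3 at 43, total 146; lower one of the 43's by 18 (still > 17) to reach 128.

1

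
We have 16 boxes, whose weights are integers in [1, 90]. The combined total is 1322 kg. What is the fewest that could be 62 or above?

12

Suppose at most 16 − j of them reach 62; then j values are ≤ 61 and the rest ≤ 90.
The total is then ≤ 61·j + 90·(16 − j) = 1440 − 29j. For this to be ≥ 1322 we need j ≤ 4, so at least 16 − 4 = 12 must reach 62.
Exactly 12 works: 12 values at 90 and 4 at 61 total 1324; lower one of the high values by 2 (still ≥ 62) to hit 1322.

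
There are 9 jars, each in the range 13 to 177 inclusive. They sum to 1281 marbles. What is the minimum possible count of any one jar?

13

To make one jar as small as possible, make the other 8 as large as possible.
The other 8 can take up 8 × 177 = 1416 ≥ 1281 − 13, so one jar can sit at its floor of 13.
Achievable: one at 13 and the other 8 totalling 1268, which fits since 8 × 13 ≤ 1268 ≤ 8 × 177.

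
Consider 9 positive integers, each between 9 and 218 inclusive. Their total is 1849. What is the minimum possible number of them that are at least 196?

5

Each value short of 196 is at most 195, costing at least 218 − 195 = 23 against the maximum total of 1962.
We can afford to lose at most 1962 − 1849 = 113, so at most ⌊113/23⌋ = 4 fall short, and at least 5 are ≥ 196.
Exactly 5 works: 5 values at 218 and 4 at 195 total 1870; lower one of the high values by 21 (still ≥ 196) to hit 1849.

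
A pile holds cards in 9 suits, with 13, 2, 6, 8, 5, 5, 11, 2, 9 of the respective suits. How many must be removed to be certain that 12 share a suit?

In the worst case you take as many as possible of each suit without reaching 12: 11 + 2 + 6 + 8 + 5 + 5 + 11 + 2 + 9 = 59.
The next one must give 12 of some suit, so 59 + 1 = 60.

60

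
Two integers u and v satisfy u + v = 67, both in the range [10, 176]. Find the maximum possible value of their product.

For a fixed sum, the product uv is largest when u and v are as close as possible.
Taking u = 33 and v = 34 (both in [10, 176]) gives uv = 1122.

1122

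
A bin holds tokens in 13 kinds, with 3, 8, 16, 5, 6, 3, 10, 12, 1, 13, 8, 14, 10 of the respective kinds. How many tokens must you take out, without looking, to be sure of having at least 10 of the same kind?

89

In the worst case you take as many as possible of each kind without reaching 10: 3 + 8 + 9 + 5 + 6 + 3 + 9 + 9 + 1 + 9 + 8 + 9 + 9 = 88.
The next one must give 10 of some kind, so 88 + 1 = 89.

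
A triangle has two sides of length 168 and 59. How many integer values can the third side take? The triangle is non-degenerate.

117

The triangle inequality gives |168 − 59| < c < 168 + 59, i.e. 109 < c < 227.
So c can be any integer from 110 to 226: 117 values.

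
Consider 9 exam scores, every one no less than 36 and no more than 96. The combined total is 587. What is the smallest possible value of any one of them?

Minimizing one value means maximizing the remaining 8.
The other 8 can take up 8 × 96 = 768 ≥ 587 − 36, so one score can sit at its floor of 36.
Achievable: one at 36 and the other 8 totalling 551, which fits since 8 × 36 ≤ 551 ≤ 8 × 96.

36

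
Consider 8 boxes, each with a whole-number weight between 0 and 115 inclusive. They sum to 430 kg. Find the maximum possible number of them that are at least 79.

Suppose k of them are at least 79. Those contribute at least 79 each and the other 8 − k at least 0 each.
So the total is at least 79k + 0(8 − k) = 0 + 79k. This must be ≤ 430, giving k ≤ 5.
k = 5 is achieved by 5 values at 79 and 3 at 0, total 395; add 35 to one value (staying below 79) to reach 430.

5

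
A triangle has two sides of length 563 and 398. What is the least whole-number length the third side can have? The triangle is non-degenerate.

166

The third side must exceed |563 − 398| = 165.
The smallest integer above 165 is 166.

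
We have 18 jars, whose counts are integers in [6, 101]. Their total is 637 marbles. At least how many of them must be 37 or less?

Let j be the number exceeding 37. Then the total is ≥ 38·j + 6·(18 − j) = 108 + 32j.
So 32j ≤ 529 and j ≤ 16; hence at least 18 − 16 = 2 are ≤ 37.
Exactly 2 works: 2 values at 6 and 16 at 38 total 620; raise one of the low values by 17 (still ≤ 37) to hit 637.

2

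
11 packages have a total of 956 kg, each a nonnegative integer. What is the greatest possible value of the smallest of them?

The 11 values sum to 956, so their minimum is at most ⌊956/11⌋ = 86.
Taking 1 copy of 86 and 10 copies of 87 gives exactly 956, so 86 is attained.

86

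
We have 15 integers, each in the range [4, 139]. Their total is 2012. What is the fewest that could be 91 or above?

Each value short of 91 is at most 90, costing at least 139 − 90 = 49 against the maximum total of 2085.
We can afford to lose at most 2085 − 2012 = 73, so at most ⌊73/49⌋ = 1 fall short, and at least 14 are ≥ 91.
Exactly 14 works: 14 values at 139 and 1 at 90 total 2036; lower one of the high values by 24 (still ≥ 91) to hit 2012.

14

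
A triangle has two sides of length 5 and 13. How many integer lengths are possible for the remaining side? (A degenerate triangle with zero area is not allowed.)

The triangle inequality gives |5 − 13| < c < 5 + 13, i.e. 8 < c < 18.
So c can be any integer from 9 to 17: 9 values.

9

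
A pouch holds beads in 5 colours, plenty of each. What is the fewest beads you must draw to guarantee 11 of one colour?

51

You could draw 10 of every colour without reaching 11 of any — 50 in all.
One more forces 11 of some colour, so 50 + 1 = 51.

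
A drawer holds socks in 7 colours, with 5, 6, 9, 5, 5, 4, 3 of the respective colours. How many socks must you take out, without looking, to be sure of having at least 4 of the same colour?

22

In the worst case you take as many as possible of each colour without reaching 4: 3 + 3 + 3 + 3 + 3 + 3 + 3 = 21.
The next one must give 4 of some colour, so 21 + 1 = 22.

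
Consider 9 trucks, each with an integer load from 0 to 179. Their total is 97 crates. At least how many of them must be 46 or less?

7

Each value above 46 is at least 47, contributing at least 47 − 0 = 47 above the floor 0.
The sum exceeds the floor total 0 by 97, so at most ⌊97/47⌋ = 2 exceed 46, and at least 7 are ≤ 46.
Exactly 7 works: 7 values at 0 and 2 at 47 total 94; raise one of the low values by 3 (still ≤ 46) to hit 97.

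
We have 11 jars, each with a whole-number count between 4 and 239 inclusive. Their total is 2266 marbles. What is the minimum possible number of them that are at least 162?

7

Each value short of 162 is at most 161, costing at least 239 − 161 = 78 against the maximum total of 2629.
We can afford to lose at most 2629 − 2266 = 363, so at most ⌊363/78⌋ = 4 fall short, and at least 7 are ≥ 162.
Exactly 7 works: 7 values at 239 and 4 at 161 total 2317; lower one of the high values by 51 (still ≥ 162) to hit 2266.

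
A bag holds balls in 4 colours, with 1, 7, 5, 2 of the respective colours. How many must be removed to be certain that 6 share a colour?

In the worst case you take as many as possible of each colour without reaching 6: 1 + 5 + 5 + 2 = 13.
The next one must give 6 of some colour, so 13 + 1 = 14.

14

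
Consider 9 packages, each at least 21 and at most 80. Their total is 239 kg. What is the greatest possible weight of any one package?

71

Maximizing one value means minimizing the remaining 8.
The other 8 contribute at least 8 × 21 = 168, leaving at most 239 − 168 = 71.
Since 71 ≤ 80, this is achievable: one at 71 and 8 at 21.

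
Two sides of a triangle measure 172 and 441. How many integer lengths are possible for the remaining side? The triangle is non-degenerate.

The triangle inequality gives |172 − 441| < c < 172 + 441, i.e. 269 < c < 613.
So c can be any integer from 270 to 612: 343 values.

343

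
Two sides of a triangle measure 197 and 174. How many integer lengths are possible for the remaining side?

The triangle inequality gives |197 − 174| < c < 197 + 174, i.e. 23 < c < 371.
So c can be any integer from 24 to 370: 347 values.

347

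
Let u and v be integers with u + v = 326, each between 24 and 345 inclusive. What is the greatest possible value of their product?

For a fixed sum, the product uv is largest when u and v are as close as possible.
Taking u = 163 and v = 163 (both in [24, 345]) gives uv = 26569.

26569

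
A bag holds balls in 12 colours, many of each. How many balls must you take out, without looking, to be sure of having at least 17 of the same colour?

In the worst case you draw 16 of each of the 12 colours: 12 × 16 = 192.
One more forces 17 of some colour, so 192 + 1 = 193.

193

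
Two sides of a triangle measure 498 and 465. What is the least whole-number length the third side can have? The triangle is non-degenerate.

The third side must exceed |498 − 465| = 33.
The smallest integer above 33 is 34.

34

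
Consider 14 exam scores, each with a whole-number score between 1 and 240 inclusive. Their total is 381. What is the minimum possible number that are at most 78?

10

Let j be the number exceeding 78. Then the total is ≥ 79·j + 1·(14 − j) = 14 + 78j.
So 78j ≤ 367 and j ≤ 4; hence at least 14 − 4 = 10 are ≤ 78.
Exactly 10 works: 10 values at 1 and 4 at 79 total 326; raise one of the low values by 55 (still ≤ 78) to hit 381.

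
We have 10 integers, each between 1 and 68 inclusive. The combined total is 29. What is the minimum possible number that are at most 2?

1

Each value above 2 is at least 3, contributing at least 3 − 1 = 2 above the floor 1.
The sum exceeds the floor total 10 by 19, so at most ⌊19/2⌋ = 9 exceed 2, and at least 1 are ≤ 2.
Exactly 1 works: 1 value at 1 and 9 at 3 total 28; raise one of the low values by 1 (still ≤ 2) to hit 29.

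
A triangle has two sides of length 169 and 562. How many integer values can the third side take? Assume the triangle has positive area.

The triangle inequality gives |169 − 562| < c < 169 + 562, i.e. 393 < c < 731.
So c can be any integer from 394 to 730: 337 values.

337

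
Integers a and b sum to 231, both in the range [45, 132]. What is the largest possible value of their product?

13340

For a fixed sum, the product ab is largest when a and b are as close as possible.
Taking a = 115 and b = 116 (both in [45, 132]) gives ab = 13340.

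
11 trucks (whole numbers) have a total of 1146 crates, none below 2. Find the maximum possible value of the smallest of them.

104

If every one of the 11 were at least 105, the total would be at least 11 × 105 = 1155 > 1146.
Achievable: 9 of them at 104 and 2 at 105 total 1146.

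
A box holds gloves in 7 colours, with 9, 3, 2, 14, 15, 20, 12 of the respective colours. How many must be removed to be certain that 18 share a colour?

73

In the worst case you take as many as possible of each colour without reaching 18: 9 + 3 + 2 + 14 + 15 + 17 + 12 = 72.
The next one must give 18 of some colour, so 72 + 1 = 73.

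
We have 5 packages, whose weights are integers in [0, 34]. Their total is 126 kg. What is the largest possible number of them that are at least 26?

4

With k values at 26 or above and the rest at least 0, the sum is at least 0 + 26k.
Since the sum is 126, we need 26k ≤ 126, i.e. k ≤ 4.
k = 4 is achieved by 4 values at 26 and 1 at 0, total 104; add 22 to one value (staying below 26) to reach 126.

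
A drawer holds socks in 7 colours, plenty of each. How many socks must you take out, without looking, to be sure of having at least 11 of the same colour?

In the worst case you draw 10 of each of the 7 colours: 7 × 10 = 70.
One more forces 11 of some colour, so 70 + 1 = 71.

71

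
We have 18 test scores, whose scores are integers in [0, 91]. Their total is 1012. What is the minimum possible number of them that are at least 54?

2

Each value short of 54 is at most 53, costing at least 91 − 53 = 38 against the maximum total of 1638.
We can afford to lose at most 1638 − 1012 = 626, so at most ⌊626/38⌋ = 16 fall short, and at least 2 are ≥ 54.
Exactly 2 works: 2 values at 91 and 16 at 53 total 1030; lower one of the high values by 18 (still ≥ 54) to hit 1012.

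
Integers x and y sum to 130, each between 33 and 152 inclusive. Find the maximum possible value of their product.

With x + y fixed, xy peaks when the two are closest together.
Taking x = 65 and y = 65 (both in [33, 152]) gives xy = 4225.

4225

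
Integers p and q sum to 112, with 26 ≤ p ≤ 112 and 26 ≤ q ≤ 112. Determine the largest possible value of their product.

With p + q fixed, pq peaks when the two are closest together.
Taking p = 56 and q = 56 (both in [26, 112]) gives pq = 3136.

3136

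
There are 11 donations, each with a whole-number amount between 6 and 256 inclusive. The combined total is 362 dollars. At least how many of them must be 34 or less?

Each value above 34 is at least 35, contributing at least 35 − 6 = 29 above the floor 6.
The sum exceeds the floor total 66 by 296, so at most ⌊296/29⌋ = 10 exceed 34, and at least 1 are ≤ 34.
Exactly 1 works: 1 value at 6 and 10 at 35 total 356; raise one of the low values by 6 (still ≤ 34) to hit 362.

1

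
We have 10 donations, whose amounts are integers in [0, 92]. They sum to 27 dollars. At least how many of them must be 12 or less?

8

Each value above 12 is at least 13, contributing at least 13 − 0 = 13 above the floor 0.
The sum exceeds the floor total 0 by 27, so at most ⌊27/13⌋ = 2 exceed 12, and at least 8 are ≤ 12.
Exactly 8 works: 8 values at 0 and 2 at 13 total 26; raise one of the low values by 1 (still ≤ 12) to hit 27.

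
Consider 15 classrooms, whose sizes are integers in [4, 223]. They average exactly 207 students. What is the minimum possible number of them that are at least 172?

The total is 15 × 207 = 3105.
Each value short of 172 is at most 171, costing at least 223 − 171 = 52 against the maximum total of 3345.
We can afford to lose at most 3345 − 3105 = 240, so at most ⌊240/52⌋ = 4 fall short, and at least 11 are ≥ 172.
Exactly 11 works: 11 values at 223 and 4 at 171 total 3137; lower one of the high values by 32 (still ≥ 172) to hit 3105.

11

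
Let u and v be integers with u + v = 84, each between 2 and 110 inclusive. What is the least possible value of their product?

uv = u(84 − u) is concave in u, so over [2, 82] it is minimized at an endpoint.
At the endpoint u = 2, v = 84 − 2 = 82, so uv = 2 × 82 = 164.

164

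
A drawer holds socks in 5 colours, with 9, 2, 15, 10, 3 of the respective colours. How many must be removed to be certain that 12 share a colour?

36

In the worst case you take as many as possible of each colour without reaching 12: 9 + 2 + 11 + 10 + 3 = 35.
The next one must give 12 of some colour, so 35 + 1 = 36.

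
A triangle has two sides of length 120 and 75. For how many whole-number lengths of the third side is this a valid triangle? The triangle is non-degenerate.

149

The triangle inequality gives |120 − 75| < c < 120 + 75, i.e. 45 < c < 195.
So c can be any integer from 46 to 194: 149 values.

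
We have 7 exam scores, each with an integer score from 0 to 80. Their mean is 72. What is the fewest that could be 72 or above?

The total is 7 × 72 = 504.
Suppose at most 7 − j of them reach 72; then j values are ≤ 71 and the rest ≤ 80.
The total is then ≤ 71·j + 80·(7 − j) = 560 − 9j. For this to be ≥ 504 we need j ≤ 6, so at least 7 − 6 = 1 must reach 72.
Exactly 1 works: 1 value at 80 and 6 at 71 total 506; lower one of the high values by 2 (still ≥ 72) to hit 504.

1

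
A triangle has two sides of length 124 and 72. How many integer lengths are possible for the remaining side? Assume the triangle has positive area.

143

The triangle inequality gives |124 − 72| < c < 124 + 72, i.e. 52 < c < 196.
So c can be any integer from 53 to 195: 143 values.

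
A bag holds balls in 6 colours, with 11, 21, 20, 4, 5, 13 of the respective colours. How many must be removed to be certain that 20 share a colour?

72

In the worst case you take as many as possible of each colour without reaching 20: 11 + 19 + 19 + 4 + 5 + 13 = 71.
The next one must give 20 of some colour, so 71 + 1 = 72.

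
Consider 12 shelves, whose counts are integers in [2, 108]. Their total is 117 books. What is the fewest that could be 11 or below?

3

Let j be the number exceeding 11. Then the total is ≥ 12·j + 2·(12 − j) = 24 + 10j.
So 10j ≤ 93 and j ≤ 9; hence at least 12 − 9 = 3 are ≤ 11.
Exactly 3 works: 3 values at 2 and 9 at 12 total 114; raise one of the low values by 3 (still ≤ 11) to hit 117.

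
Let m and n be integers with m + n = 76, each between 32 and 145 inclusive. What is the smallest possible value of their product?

For a fixed sum, mn is smallest when m and n are as far apart as possible.
At the endpoint m = 32, n = 76 − 32 = 44, so mn = 32 × 44 = 1408.

1408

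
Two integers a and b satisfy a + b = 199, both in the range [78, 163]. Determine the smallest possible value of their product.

For a fixed sum, ab is smallest when a and b are as far apart as possible.
The extreme feasible split is a = 78, b = 121, giving ab = 9438.

9438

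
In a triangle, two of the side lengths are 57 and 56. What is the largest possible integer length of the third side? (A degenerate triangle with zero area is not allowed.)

112

The third side must be less than 57 + 56 = 113.
The largest integer below 113 is 112.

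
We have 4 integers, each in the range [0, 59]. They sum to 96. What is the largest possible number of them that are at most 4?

2

Each value at 4 or below falls at least 59 − 4 = 55 short of the ceiling 59.
The ceiling total is 4 × 59 = 236, and we need 96, so at most ⌊(236 − 96)/55⌋ = 2 can be that low.
k = 2 is achieved by 2 values at 4 and 2 at 59, total 126; lower one of the 59's by 30 (still > 4) to reach 96.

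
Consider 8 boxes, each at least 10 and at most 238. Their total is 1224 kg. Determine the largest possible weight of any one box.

238

To make one box as large as possible, make the other 7 as small as possible.
The other 7 contribute at least 7 × 10 = 70, leaving at most 1224 − 70 = 1154.
But each box is capped at 238, so the maximum is 238.
Achievable: one at 238 and the other 7 totalling 986, which fits since 7 × 10 ≤ 986 ≤ 7 × 238.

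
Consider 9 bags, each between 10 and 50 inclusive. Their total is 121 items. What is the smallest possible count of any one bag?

Minimizing one value means maximizing the remaining 8.
The other 8 can take up 8 × 50 = 400 ≥ 121 − 10, so one bag can sit at its floor of 10.
Achievable: one at 10 and the other 8 totalling 111, which fits since 8 × 10 ≤ 111 ≤ 8 × 50.

10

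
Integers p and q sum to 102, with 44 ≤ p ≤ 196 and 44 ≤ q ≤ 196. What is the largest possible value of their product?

2601

With p + q fixed, pq peaks when the two are closest together.
Taking p = 51 and q = 51 (both in [44, 196]) gives pq = 2601.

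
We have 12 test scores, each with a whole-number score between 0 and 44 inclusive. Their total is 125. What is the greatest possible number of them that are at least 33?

If k of the values are ≥ 33, the total is ≥ 33k + 0(12 − k).
Setting 33k + 0(12 − k) ≤ 125 gives 33k ≤ 125, so k ≤ 3.
k = 3 is achieved by 3 values at 33 and 9 at 0, total 99; add 26 to one value (staying below 33) to reach 125.

3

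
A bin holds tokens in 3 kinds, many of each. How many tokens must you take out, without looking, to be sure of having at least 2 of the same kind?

4

In the worst case you draw 1 of each of the 3 kinds: 3 × 1 = 3.
One more forces 2 of some kind, so 3 + 1 = 4.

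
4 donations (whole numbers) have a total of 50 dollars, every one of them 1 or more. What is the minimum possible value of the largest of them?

Some value must be at least ⌈50/4⌉ = 13, since 4 × 12 = 48 < 50.
Taking 2 copies of 12 and 2 copies of 13 gives exactly 50, so 13 is attained.

13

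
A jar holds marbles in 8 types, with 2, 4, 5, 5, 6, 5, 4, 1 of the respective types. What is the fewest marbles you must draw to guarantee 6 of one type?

In the worst case you take as many as possible of each type without reaching 6: 2 + 4 + 5 + 5 + 5 + 5 + 4 + 1 = 31.
The next one must give 6 of some type, so 31 + 1 = 32.

32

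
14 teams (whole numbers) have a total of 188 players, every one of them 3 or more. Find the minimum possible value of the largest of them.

The average is 188/14 > 13, so not all 14 can be 13 or less; the largest is ≥ 14.
Achievable: 6 of them at 14 and 8 at 13 total 188.

14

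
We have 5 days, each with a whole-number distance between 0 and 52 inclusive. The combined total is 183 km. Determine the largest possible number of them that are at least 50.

3

With k values at 50 or above and the rest at least 0, the sum is at least 0 + 50k.
Since the sum is 183, we need 50k ≤ 183, i.e. k ≤ 3.
k = 3 is achieved by 3 values at 50 and 2 at 0, total 150; add 33 to one value (staying below 50) to reach 183.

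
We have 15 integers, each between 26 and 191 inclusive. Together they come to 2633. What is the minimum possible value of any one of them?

Minimizing one value means maximizing the remaining 14.
The other 14 can take up 14 × 191 = 2674 ≥ 2633 − 26, so one integer can sit at its floor of 26.
Achievable: one at 26 and the other 14 totalling 2607, which fits since 14 × 26 ≤ 2607 ≤ 14 × 191.

26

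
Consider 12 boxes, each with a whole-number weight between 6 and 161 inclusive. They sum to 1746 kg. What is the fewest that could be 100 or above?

Each value short of 100 is at most 99, costing at least 161 − 99 = 62 against the maximum total of 1932.
We can afford to lose at most 1932 − 1746 = 186, so at most ⌊186/62⌋ = 3 fall short, and at least 9 are ≥ 100.
Exactly 9 works: 9 values at 161 and 3 at 99 total 1746.

9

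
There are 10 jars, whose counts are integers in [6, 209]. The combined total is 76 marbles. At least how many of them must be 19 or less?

Let j be the number exceeding 19. Then the total is ≥ 20·j + 6·(10 − j) = 60 + 14j.
So 14j ≤ 16 and j ≤ 1; hence at least 10 − 1 = 9 are ≤ 19.
Exactly 9 works: 9 values at 6 and 1 at 20 total 74; raise one of the low values by 2 (still ≤ 19) to hit 76.

9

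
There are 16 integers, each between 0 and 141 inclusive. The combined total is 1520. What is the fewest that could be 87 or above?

3

Each value short of 87 is at most 86, costing at least 141 − 86 = 55 against the maximum total of 2256.
We can afford to lose at most 2256 − 1520 = 736, so at most ⌊736/55⌋ = 13 fall short, and at least 3 are ≥ 87.
Exactly 3 works: 3 values at 141 and 13 at 86 total 1541; lower one of the high values by 21 (still ≥ 87) to hit 1520.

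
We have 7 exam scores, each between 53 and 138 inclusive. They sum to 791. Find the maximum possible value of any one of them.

Maximizing one value means minimizing the remaining 6.
The other 6 contribute at least 6 × 53 = 318, leaving at most 791 − 318 = 473.
But each score is capped at 138, so the maximum is 138.
Achievable: one at 138 and the other 6 totalling 653, which fits since 6 × 53 ≤ 653 ≤ 6 × 138.

138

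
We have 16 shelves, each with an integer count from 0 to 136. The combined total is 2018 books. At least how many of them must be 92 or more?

13

Each value short of 92 is at most 91, costing at least 136 − 91 = 45 against the maximum total of 2176.
We can afford to lose at most 2176 − 2018 = 158, so at most ⌊158/45⌋ = 3 fall short, and at least 13 are ≥ 92.
Exactly 13 works: 13 values at 136 and 3 at 91 total 2041; lower one of the high values by 23 (still ≥ 92) to hit 2018.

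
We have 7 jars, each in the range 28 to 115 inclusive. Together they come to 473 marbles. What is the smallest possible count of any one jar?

28

Minimizing one value means maximizing the remaining 6.
The other 6 can take up 6 × 115 = 690 ≥ 473 − 28, so one jar can sit at its floor of 28.
Achievable: one at 28 and the other 6 totalling 445, which fits since 6 × 28 ≤ 445 ≤ 6 × 115.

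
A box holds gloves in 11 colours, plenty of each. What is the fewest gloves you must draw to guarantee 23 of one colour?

In the worst case you draw 22 of each of the 11 colours: 11 × 22 = 242.
One more forces 23 of some colour, so 242 + 1 = 243.

243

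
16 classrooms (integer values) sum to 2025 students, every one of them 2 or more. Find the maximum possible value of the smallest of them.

The 16 values sum to 2025, so their minimum is at most ⌊2025/16⌋ = 126.
Equality holds with 7 values of 126 and 9 values of 127.

126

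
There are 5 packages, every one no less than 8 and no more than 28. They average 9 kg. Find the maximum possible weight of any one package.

13

Maximizing one value means minimizing the remaining 4.
The total is 5 × 9 = 45.
The other 4 contribute at least 4 × 8 = 32, leaving at most 45 − 32 = 13.
Since 13 ≤ 28, this is achievable: one at 13 and 4 at 8.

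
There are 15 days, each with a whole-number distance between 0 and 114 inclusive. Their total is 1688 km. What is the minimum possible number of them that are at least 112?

8

If only k of them are at least 112, the other 15 − k are at most 111, so the total is at most k·114 + (15 − k)·111.
This must reach 1688, so k·114 + (15 − k)·111 ≥ 1688, giving k ≥ 8.
Exactly 8 works: 8 values at 114 and 7 at 111 total 1689; lower one of the high values by 1 (still ≥ 112) to hit 1688.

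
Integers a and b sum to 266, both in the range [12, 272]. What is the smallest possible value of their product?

ab = a(266 − a) is concave in a, so over [12, 254] it is minimized at an endpoint.
At the endpoint a = 12, b = 266 − 12 = 254, so ab = 12 × 254 = 3048.

3048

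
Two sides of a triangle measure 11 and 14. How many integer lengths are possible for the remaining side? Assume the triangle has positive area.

21

The triangle inequality gives |11 − 14| < c < 11 + 14, i.e. 3 < c < 25.
So c can be any integer from 4 to 24: 21 values.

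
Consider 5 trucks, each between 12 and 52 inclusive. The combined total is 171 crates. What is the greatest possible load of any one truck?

52

Maximizing one value means minimizing the remaining 4.
The other 4 contribute at least 4 × 12 = 48, leaving at most 171 − 48 = 123.
But each truck is capped at 52, so the maximum is 52.
Achievable: one at 52 and the other 4 totalling 119, which fits since 4 × 12 ≤ 119 ≤ 4 × 52.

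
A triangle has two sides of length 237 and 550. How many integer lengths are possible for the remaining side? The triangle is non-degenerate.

473

The triangle inequality gives |237 − 550| < c < 237 + 550, i.e. 313 < c < 787.
So c can be any integer from 314 to 786: 473 values.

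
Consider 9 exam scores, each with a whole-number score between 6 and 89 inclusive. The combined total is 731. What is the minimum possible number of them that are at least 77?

4

If only k of them are at least 77, the other 9 − k are at most 76, so the total is at most k·89 + (9 − k)·76.
This must reach 731, so k·89 + (9 − k)·76 ≥ 731, giving k ≥ 4.
Exactly 4 works: 4 values at 89 and 5 at 76 total 736; lower one of the high values by 5 (still ≥ 77) to hit 731.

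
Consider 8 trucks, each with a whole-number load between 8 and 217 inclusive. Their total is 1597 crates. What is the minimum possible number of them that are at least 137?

Each value short of 137 is at most 136, costing at least 217 − 136 = 81 against the maximum total of 1736.
We can afford to lose at most 1736 − 1597 = 139, so at most ⌊139/81⌋ = 1 fall short, and at least 7 are ≥ 137.
Exactly 7 works: 7 values at 217 and 1 at 136 total 1655; lower one of the high values by 58 (still ≥ 137) to hit 1597.

7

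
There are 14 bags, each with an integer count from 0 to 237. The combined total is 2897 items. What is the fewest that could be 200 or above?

3

Each value short of 200 is at most 199, costing at least 237 − 199 = 38 against the maximum total of 3318.
We can afford to lose at most 3318 − 2897 = 421, so at most ⌊421/38⌋ = 11 fall short, and at least 3 are ≥ 200.
Exactly 3 works: 3 values at 237 and 11 at 199 total 2900; lower one of the high values by 3 (still ≥ 200) to hit 2897.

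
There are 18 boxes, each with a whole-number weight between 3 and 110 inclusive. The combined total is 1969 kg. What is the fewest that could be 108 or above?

15

Suppose at most 18 − j of them reach 108; then j values are ≤ 107 and the rest ≤ 110.
The total is then ≤ 107·j + 110·(18 − j) = 1980 − 3j. For this to be ≥ 1969 we need j ≤ 3, so at least 18 − 3 = 15 must reach 108.
Exactly 15 works: 15 values at 110 and 3 at 107 total 1971; lower one of the high values by 2 (still ≥ 108) to hit 1969.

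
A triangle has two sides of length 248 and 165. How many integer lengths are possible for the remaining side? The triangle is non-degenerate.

The triangle inequality gives |248 − 165| < c < 248 + 165, i.e. 83 < c < 413.
So c can be any integer from 84 to 412: 329 values.

329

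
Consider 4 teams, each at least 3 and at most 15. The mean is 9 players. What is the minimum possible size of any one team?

Minimizing one value means maximizing the remaining 3.
The total is 4 × 9 = 36.
The other 3 can take up 3 × 15 = 45 ≥ 36 − 3, so one team can sit at its floor of 3.
Achievable: one at 3 and the other 3 totalling 33, which fits since 3 × 3 ≤ 33 ≤ 3 × 15.

3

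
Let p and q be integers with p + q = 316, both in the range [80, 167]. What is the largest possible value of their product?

pq = p(316 − p) is maximized when p is as near 316/2 as the bounds allow.
Taking p = 158 and q = 158 (both in [80, 167]) gives pq = 24964.

24964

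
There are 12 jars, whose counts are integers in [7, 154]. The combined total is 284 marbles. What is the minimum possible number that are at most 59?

9

If only k of them are at most 59, the other 12 − k are at least 60, so the total is at least (12 − k)·60 + k·7.
This is ≤ 284, so (12 − k)·60 + 7k ≤ 284, which gives k ≥ 9.
Exactly 9 works: 9 values at 7 and 3 at 60 total 243; raise one of the low values by 41 (still ≤ 59) to hit 284.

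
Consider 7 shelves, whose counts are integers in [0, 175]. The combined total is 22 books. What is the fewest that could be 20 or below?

Each value above 20 is at least 21, contributing at least 21 − 0 = 21 above the floor 0.
The sum exceeds the floor total 0 by 22, so at most ⌊22/21⌋ = 1 exceed 20, and at least 6 are ≤ 20.
Exactly 6 works: 6 values at 0 and 1 at 21 total 21; raise one of the low values by 1 (still ≤ 20) to hit 22.

6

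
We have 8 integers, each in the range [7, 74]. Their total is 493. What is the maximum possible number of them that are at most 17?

1

Each value at 17 or below falls at least 74 − 17 = 57 short of the ceiling 74.
The ceiling total is 8 × 74 = 592, and we need 493, so at most ⌊(592 − 493)/57⌋ = 1 can be that low.
k = 1 is achieved by 1 value at 17 and 7 at 74, total 535; lower one of the 74's by 42 (still > 17) to reach 493.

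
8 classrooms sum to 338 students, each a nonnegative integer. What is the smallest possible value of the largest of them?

43

Some value must be at least ⌈338/8⌉ = 43, since 8 × 42 = 336 < 338.
Equality holds with 2 values of 43 and 6 values of 42.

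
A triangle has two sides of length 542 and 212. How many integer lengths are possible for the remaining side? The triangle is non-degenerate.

423

The triangle inequality gives |542 − 212| < c < 542 + 212, i.e. 330 < c < 754.
So c can be any integer from 331 to 753: 423 values.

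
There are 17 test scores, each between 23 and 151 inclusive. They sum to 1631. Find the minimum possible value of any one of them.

23

To make one score as small as possible, make the other 16 as large as possible.
The other 16 can take up 16 × 151 = 2416 ≥ 1631 − 23, so one score can sit at its floor of 23.
Achievable: one at 23 and the other 16 totalling 1608, which fits since 16 × 23 ≤ 1608 ≤ 16 × 151.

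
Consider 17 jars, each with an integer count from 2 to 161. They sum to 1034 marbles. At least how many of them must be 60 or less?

1

If only k of them are at most 60, the other 17 − k are at least 61, so the total is at least (17 − k)·61 + k·2.
This is ≤ 1034, so (17 − k)·61 + 2k ≤ 1034, which gives k ≥ 1.
Exactly 1 works: 1 value at 2 and 16 at 61 total 978; raise one of the low values by 56 (still ≤ 60) to hit 1034.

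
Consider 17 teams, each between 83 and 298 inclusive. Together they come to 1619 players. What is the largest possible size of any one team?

291

Maximizing one value means minimizing the remaining 16.
The other 16 contribute at least 16 × 83 = 1328, leaving at most 1619 − 1328 = 291.
Since 291 ≤ 298, this is achievable: one at 291 and 16 at 83.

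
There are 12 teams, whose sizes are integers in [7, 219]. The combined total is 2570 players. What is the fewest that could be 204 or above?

Each value short of 204 is at most 203, costing at least 219 − 203 = 16 against the maximum total of 2628.
We can afford to lose at most 2628 − 2570 = 58, so at most ⌊58/16⌋ = 3 fall short, and at least 9 are ≥ 204.
Exactly 9 works: 9 values at 219 and 3 at 203 total 2580; lower one of the high values by 10 (still ≥ 204) to hit 2570.

9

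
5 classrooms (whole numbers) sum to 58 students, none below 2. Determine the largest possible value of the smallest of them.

If every one of the 5 were at least 12, the total would be at least 5 × 12 = 60 > 58.
Taking 2 copies of 11 and 3 copies of 12 gives exactly 58, so 11 is attained.

11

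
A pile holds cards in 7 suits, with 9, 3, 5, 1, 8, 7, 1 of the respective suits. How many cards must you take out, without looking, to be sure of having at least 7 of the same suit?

In the worst case you take as many as possible of each suit without reaching 7: 6 + 3 + 5 + 1 + 6 + 6 + 1 = 28.
The next one must give 7 of some suit, so 28 + 1 = 29.

29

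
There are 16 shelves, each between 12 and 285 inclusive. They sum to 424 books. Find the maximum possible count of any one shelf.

Maximizing one value means minimizing the remaining 15.
The other 15 contribute at least 15 × 12 = 180, leaving at most 424 − 180 = 244.
Since 244 ≤ 285, this is achievable: one at 244 and 15 at 12.

244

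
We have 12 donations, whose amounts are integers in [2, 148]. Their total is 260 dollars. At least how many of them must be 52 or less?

Each value above 52 is at least 53, contributing at least 53 − 2 = 51 above the floor 2.
The sum exceeds the floor total 24 by 236, so at most ⌊236/51⌋ = 4 exceed 52, and at least 8 are ≤ 52.
Exactly 8 works: 8 values at 2 and 4 at 53 total 228; raise one of the low values by 32 (still ≤ 52) to hit 260.

8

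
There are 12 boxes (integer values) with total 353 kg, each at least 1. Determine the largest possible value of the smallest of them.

If every one of the 12 were at least 30, the total would be at least 12 × 30 = 360 > 353.
Equality holds with 7 values of 29 and 5 values of 30.

29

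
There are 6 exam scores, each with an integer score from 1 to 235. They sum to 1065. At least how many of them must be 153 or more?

2

Each value short of 153 is at most 152, costing at least 235 − 152 = 83 against the maximum total of 1410.
We can afford to lose at most 1410 − 1065 = 345, so at most ⌊345/83⌋ = 4 fall short, and at least 2 are ≥ 153.
Exactly 2 works: 2 values at 235 and 4 at 152 total 1078; lower one of the high values by 13 (still ≥ 153) to hit 1065.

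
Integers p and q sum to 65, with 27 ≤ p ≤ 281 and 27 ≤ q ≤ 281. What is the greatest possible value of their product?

1056

With p + q fixed, pq peaks when the two are closest together.
Taking p = 32 and q = 33 (both in [27, 281]) gives pq = 1056.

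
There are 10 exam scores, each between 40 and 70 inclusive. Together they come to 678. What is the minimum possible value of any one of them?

48

Minimizing one value means maximizing the remaining 9.
The other 9 contribute at most 9 × 70 = 630, leaving at least 678 − 630 = 48.
Since 48 ≥ 40, this is achievable: one at 48 and 9 at 70.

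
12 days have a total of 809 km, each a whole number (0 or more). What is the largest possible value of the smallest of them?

If every one of the 12 were at least 68, the total would be at least 12 × 68 = 816 > 809.
Taking 7 copies of 67 and 5 copies of 68 gives exactly 809, so 67 is attained.

67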